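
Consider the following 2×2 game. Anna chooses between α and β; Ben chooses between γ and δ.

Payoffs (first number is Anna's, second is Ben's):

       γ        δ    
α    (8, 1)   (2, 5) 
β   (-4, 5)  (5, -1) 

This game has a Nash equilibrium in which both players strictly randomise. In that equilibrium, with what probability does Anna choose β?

Let r be the probability that Anna plays α. In a completely mixed equilibrium, Ben must be indifferent between γ and δ.
Ben's expected payoff from γ is r + 5(1−r); from δ it is 5r − (1−r).
Setting these equal: −4r + 5 = 6r − 1, so r = 3/5.
Therefore Anna plays β with probability 1 − 3/5 = 2/5.

2/5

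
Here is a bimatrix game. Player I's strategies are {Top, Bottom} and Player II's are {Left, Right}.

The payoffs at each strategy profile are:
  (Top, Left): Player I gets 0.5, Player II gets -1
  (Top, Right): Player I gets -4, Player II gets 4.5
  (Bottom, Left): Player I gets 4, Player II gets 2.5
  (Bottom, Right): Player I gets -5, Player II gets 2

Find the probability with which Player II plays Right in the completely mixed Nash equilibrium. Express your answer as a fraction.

7/9

Let q be the probability that Player II plays Left. In a completely mixed equilibrium, Player I must be indifferent between Top and Bottom.
Player I's expected payoff from Top is 0.5q − 4(1−q); from Bottom it is 4q − 5(1−q).
Setting these equal: 4.5q − 4 = 9q − 5, so q = 2/9.
Therefore Player II plays Right with probability 1 − 2/9 = 7/9.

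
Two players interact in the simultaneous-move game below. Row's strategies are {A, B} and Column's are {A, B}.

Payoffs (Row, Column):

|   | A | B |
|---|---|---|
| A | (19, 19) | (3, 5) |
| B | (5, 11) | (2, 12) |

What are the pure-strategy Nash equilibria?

(A, A): Row gets 19 ≥ 5 from B, and Column gets 19 ≥ 5 from B — Nash equilibrium.
(A, B): Column prefers A (19 > 5) — not an equilibrium.
(B, A): Row prefers A (19 > 5); Column prefers B (12 > 11) — not an equilibrium.
(B, B): Row prefers A (3 > 2) — not an equilibrium.

(A, A)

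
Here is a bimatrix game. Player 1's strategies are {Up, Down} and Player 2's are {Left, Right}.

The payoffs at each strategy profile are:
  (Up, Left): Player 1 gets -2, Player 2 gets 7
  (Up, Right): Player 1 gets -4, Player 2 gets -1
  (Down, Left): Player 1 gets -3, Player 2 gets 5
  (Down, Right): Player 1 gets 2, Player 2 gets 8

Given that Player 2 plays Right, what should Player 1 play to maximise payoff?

Down

Against Right, Player 1 earns -4 from Up and 2 from Down.
So Down is the best response.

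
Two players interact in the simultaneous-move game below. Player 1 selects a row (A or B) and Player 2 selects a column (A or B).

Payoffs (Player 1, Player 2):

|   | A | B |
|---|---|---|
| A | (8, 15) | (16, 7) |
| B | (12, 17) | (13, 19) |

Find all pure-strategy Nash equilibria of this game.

(A, A): Player 1 prefers B (12 > 8) — not an equilibrium.
(A, B): Player 2 prefers A (15 > 7) — not an equilibrium.
(B, A): Player 2 prefers B (19 > 17) — not an equilibrium.
(B, B): Player 1 prefers A (16 > 13) — not an equilibrium.

none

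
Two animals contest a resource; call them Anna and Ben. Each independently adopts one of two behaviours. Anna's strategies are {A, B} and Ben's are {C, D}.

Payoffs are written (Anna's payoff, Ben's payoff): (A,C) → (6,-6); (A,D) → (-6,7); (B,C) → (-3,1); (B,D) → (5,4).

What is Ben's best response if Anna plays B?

Against B, Ben earns 1 from C and 4 from D.
So D is the best response.

D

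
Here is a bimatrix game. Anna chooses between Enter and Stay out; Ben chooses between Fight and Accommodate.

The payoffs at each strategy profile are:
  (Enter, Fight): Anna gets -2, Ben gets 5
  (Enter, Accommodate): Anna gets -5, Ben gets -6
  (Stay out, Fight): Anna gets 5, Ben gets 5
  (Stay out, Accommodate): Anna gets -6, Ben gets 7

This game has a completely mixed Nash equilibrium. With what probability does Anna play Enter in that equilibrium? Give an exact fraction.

2/13

Let x be the probability that Anna plays Enter. In a completely mixed equilibrium, Ben must be indifferent between Fight and Accommodate.
Ben's expected payoff from Fight is 5x + 5(1−x); from Accommodate it is −6x + 7(1−x).
Setting these equal: 5 = −13x + 7, so x = 2/13.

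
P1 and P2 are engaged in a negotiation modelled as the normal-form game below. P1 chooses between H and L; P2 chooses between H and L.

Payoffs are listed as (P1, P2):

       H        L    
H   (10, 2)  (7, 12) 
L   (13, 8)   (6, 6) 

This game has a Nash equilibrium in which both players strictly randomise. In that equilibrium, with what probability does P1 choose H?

Let x be the probability that P1 plays H. In a completely mixed equilibrium, P2 must be indifferent between H and L.
P2's expected payoff from H is 2x + 8(1−x); from L it is 12x + 6(1−x).
Setting these equal: −6x + 8 = 6x + 6, so x = 1/6.

1/6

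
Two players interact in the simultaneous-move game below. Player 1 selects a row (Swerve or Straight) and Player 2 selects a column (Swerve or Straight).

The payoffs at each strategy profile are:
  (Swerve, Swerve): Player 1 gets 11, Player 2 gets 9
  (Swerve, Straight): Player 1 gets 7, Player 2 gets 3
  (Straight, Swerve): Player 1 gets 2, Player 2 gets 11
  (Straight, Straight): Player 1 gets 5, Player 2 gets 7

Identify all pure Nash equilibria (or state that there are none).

(Swerve, Swerve): Player 1 gets 11 ≥ 2 from Straight, and Player 2 gets 9 ≥ 3 from Straight — Nash equilibrium.
(Swerve, Straight): Player 2 prefers Swerve (9 > 3) — not an equilibrium.
(Straight, Swerve): Player 1 prefers Swerve (11 > 2) — not an equilibrium.
(Straight, Straight): Player 1 prefers Swerve (7 > 5); Player 2 prefers Swerve (11 > 7) — not an equilibrium.

(Swerve, Swerve)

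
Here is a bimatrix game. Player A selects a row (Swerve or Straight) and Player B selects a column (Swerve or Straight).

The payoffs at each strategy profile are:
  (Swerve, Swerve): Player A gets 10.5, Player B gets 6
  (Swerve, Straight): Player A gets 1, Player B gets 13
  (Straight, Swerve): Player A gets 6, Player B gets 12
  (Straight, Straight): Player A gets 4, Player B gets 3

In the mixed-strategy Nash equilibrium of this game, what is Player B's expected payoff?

First find p, the probability Player A plays Swerve, from Player B's indifference between Swerve and Straight: 6p + 12(1−p) = 13p + 3(1−p), giving p = 9/16.
Since Player B is indifferent in equilibrium, Player B's expected payoff equals the payoff from either column against (9/16, 7/16). Using Swerve: 6(9/16) + 12(7/16) = 69/8.

69/8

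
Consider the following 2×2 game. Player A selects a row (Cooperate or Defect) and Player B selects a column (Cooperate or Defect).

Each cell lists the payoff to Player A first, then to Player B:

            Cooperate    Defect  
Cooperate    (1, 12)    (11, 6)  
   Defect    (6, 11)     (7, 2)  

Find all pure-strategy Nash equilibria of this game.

(Defect, Cooperate)

(Cooperate, Cooperate): Player A prefers Defect (6 > 1) — not an equilibrium.
(Cooperate, Defect): Player B prefers Cooperate (12 > 6) — not an equilibrium.
(Defect, Cooperate): Player A gets 6 ≥ 1 from Cooperate, and Player B gets 11 ≥ 2 from Defect — Nash equilibrium.
(Defect, Defect): Player A prefers Cooperate (11 > 7); Player B prefers Cooperate (11 > 2) — not an equilibrium.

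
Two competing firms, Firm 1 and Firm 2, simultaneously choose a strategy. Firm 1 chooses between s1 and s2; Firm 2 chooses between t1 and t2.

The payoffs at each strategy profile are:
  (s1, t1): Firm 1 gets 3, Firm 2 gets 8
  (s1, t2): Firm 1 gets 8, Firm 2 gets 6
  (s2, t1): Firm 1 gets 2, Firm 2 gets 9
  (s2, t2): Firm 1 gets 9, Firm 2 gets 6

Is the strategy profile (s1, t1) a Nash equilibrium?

At (s1, t1), Firm 1 earns 3; switching to s2 would give 2, so Firm 1 has no profitable deviation.
Firm 2 earns 8; switching to t2 would give 6, so Firm 2 has no profitable deviation.
Neither player can gain by a unilateral deviation, so this profile is a Nash equilibrium.

Yes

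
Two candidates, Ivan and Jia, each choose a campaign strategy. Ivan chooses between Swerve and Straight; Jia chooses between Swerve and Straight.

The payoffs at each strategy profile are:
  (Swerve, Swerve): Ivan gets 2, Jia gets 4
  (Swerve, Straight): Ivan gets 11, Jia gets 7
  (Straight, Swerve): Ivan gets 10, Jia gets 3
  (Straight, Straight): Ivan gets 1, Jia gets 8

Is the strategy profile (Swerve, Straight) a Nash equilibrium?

Yes

At (Swerve, Straight), Ivan earns 11; switching to Straight would give 1, so Ivan has no profitable deviation.
Jia earns 7; switching to Swerve would give 4, so Jia has no profitable deviation.
Neither player can gain by a unilateral deviation, so this profile is a Nash equilibrium.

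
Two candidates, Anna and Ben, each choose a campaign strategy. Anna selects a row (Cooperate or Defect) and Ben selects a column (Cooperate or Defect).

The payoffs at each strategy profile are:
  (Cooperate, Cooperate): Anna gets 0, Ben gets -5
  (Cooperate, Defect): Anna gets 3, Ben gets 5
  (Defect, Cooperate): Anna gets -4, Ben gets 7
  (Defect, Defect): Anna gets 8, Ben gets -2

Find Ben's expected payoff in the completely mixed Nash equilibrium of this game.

First find p, the probability Anna plays Cooperate, from Ben's indifference between Cooperate and Defect: −5p + 7(1−p) = 5p − 2(1−p), giving p = 9/19.
Since Ben is indifferent in equilibrium, Ben's expected payoff equals the payoff from either column against (9/19, 10/19). Using Cooperate: −5(9/19) + 7(10/19) = 25/19.

25/19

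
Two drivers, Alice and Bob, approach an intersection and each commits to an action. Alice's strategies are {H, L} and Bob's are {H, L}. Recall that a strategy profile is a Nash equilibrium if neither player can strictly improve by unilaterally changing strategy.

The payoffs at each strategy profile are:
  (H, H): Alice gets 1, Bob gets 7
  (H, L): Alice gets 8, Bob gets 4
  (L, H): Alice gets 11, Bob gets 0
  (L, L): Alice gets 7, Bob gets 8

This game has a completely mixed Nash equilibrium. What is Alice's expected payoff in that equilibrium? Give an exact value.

81/11

First find y, the probability Bob plays H, from Alice's indifference between H and L: y + 8(1−y) = 11y + 7(1−y), giving y = 1/11.
Since Alice is indifferent in equilibrium, Alice's expected payoff equals the payoff from either row against (1/11, 10/11). Using H: (1/11) + 8(10/11) = 81/11.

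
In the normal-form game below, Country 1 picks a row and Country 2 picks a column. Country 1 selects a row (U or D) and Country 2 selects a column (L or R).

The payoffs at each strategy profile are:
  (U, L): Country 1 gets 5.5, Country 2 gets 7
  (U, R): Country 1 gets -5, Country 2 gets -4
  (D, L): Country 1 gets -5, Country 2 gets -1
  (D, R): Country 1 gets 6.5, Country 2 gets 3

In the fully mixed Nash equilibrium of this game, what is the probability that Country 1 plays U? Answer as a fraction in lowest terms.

4/15

Let p be the probability that Country 1 plays U. In a completely mixed equilibrium, Country 2 must be indifferent between L and R.
Country 2's expected payoff from L is 7p − (1−p); from R it is −4p + 3(1−p).
Setting these equal: 8p − 1 = −7p + 3, so p = 4/15.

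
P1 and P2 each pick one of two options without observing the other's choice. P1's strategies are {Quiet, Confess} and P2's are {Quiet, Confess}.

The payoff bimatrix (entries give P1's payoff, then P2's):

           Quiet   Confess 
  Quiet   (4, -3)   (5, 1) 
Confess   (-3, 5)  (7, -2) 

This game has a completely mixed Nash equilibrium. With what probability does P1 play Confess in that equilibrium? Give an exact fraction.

4/11

Let x be the probability that P1 plays Quiet. In a completely mixed equilibrium, P2 must be indifferent between Quiet and Confess.
P2's expected payoff from Quiet is −3x + 5(1−x); from Confess it is x − 2(1−x).
Setting these equal: −8x + 5 = 3x − 2, so x = 7/11.
Therefore P1 plays Confess with probability 1 − 7/11 = 4/11.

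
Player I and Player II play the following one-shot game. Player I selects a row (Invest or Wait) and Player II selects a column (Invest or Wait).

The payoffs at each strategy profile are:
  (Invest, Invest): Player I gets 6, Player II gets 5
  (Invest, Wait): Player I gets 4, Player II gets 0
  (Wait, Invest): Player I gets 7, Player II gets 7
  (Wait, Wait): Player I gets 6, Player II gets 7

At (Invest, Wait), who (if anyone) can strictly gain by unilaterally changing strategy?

Both

Player I at (Invest, Wait) earns 4; deviating to Wait yields 6 — a strict improvement.
Player II earns 0; deviating to Invest yields 5 — a strict improvement.
Both Player I and Player II have strictly profitable deviations.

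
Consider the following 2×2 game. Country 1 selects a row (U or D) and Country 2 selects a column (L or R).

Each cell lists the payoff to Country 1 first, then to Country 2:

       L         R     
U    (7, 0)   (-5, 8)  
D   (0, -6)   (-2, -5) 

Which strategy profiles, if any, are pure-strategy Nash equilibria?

(U, L): Country 2 prefers R (8 > 0) — not an equilibrium.
(U, R): Country 1 prefers D (-2 > -5) — not an equilibrium.
(D, L): Country 1 prefers U (7 > 0); Country 2 prefers R (-5 > -6) — not an equilibrium.
(D, R): Country 1 gets -2 ≥ -5 from U, and Country 2 gets -5 ≥ -6 from L — Nash equilibrium.

(D, R)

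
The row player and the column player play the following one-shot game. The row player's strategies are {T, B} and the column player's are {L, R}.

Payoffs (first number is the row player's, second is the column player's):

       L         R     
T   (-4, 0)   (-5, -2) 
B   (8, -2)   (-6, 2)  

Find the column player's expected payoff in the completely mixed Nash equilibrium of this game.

First find x, the probability the row player plays T, from the column player's indifference between L and R: −2(1−x) = −2x + 2(1−x), giving x = 2/3.
Since the column player is indifferent in equilibrium, the column player's expected payoff equals the payoff from either column against (2/3, 1/3). Using L: −2(1/3) = -2/3.

-2/3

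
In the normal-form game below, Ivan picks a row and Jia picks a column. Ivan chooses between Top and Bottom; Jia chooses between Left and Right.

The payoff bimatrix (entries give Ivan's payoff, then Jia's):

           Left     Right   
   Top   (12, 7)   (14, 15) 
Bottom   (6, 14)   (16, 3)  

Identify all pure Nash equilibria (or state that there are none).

none

(Top, Left): Jia prefers Right (15 > 7) — not an equilibrium.
(Top, Right): Ivan prefers Bottom (16 > 14) — not an equilibrium.
(Bottom, Left): Ivan prefers Top (12 > 6) — not an equilibrium.
(Bottom, Right): Jia prefers Left (14 > 3) — not an equilibrium.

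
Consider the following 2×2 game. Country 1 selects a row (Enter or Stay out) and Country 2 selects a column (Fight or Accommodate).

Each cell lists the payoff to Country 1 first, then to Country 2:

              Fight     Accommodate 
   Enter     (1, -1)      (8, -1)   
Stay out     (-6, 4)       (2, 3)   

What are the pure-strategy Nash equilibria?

(Enter, Fight) and (Enter, Accommodate)

(Enter, Fight): Country 1 gets 1 ≥ -6 from Stay out, and Country 2 gets -1 ≥ -1 from Accommodate — Nash equilibrium.
(Enter, Accommodate): Country 1 gets 8 ≥ 2 from Stay out, and Country 2 gets -1 ≥ -1 from Fight — Nash equilibrium.
(Stay out, Fight): Country 1 prefers Enter (1 > -6) — not an equilibrium.
(Stay out, Accommodate): Country 1 prefers Enter (8 > 2); Country 2 prefers Fight (4 > 3) — not an equilibrium.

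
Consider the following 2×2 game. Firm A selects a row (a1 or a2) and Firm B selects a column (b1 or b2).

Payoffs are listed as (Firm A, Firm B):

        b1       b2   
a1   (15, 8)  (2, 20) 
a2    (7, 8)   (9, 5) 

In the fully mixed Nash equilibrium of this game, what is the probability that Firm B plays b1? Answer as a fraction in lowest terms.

7/15

Let q be the probability that Firm B plays b1. In a completely mixed equilibrium, Firm A must be indifferent between a1 and a2.
Firm A's expected payoff from a1 is 15q + 2(1−q); from a2 it is 7q + 9(1−q).
Setting these equal: 13q + 2 = −2q + 9, so q = 7/15.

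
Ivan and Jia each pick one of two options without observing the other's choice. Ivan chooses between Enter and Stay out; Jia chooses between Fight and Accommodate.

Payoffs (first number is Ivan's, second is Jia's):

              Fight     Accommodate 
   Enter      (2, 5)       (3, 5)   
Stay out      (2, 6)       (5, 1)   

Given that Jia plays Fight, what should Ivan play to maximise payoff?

Against Fight, Ivan earns 2 from Enter and 2 from Stay out.
So either strategy is a best response.

either — both Enter and Stay out are best responses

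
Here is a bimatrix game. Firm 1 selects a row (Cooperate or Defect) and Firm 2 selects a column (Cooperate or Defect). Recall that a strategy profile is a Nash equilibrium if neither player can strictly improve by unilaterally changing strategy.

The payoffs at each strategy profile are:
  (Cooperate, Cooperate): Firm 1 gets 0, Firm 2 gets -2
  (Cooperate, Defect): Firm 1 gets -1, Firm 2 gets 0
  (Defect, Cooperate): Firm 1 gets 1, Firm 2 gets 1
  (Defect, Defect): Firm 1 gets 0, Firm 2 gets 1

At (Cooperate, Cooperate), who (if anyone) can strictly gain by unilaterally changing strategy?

Both

Firm 1 at (Cooperate, Cooperate) earns 0; deviating to Defect yields 1 — a strict improvement.
Firm 2 earns -2; deviating to Defect yields 0 — a strict improvement.
Both Firm 1 and Firm 2 have strictly profitable deviations.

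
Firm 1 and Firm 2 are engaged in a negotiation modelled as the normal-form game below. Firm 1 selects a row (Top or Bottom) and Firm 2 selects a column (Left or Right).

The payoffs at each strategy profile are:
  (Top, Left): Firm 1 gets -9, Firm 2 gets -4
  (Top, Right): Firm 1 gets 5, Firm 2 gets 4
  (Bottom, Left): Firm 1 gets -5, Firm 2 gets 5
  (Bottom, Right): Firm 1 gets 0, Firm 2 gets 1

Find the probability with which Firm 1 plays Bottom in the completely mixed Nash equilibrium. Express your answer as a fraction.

Let x be the probability that Firm 1 plays Top. In a completely mixed equilibrium, Firm 2 must be indifferent between Left and Right.
Firm 2's expected payoff from Left is −4x + 5(1−x); from Right it is 4x + (1−x).
Setting these equal: −9x + 5 = 3x + 1, so x = 1/3.
Therefore Firm 1 plays Bottom with probability 1 − 1/3 = 2/3.

2/3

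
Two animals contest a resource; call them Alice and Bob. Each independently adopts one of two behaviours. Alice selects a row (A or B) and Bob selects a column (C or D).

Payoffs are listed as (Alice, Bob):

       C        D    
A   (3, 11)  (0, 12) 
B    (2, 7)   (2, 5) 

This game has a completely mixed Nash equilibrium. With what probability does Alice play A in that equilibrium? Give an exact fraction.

2/3

Let p be the probability that Alice plays A. In a completely mixed equilibrium, Bob must be indifferent between C and D.
Bob's expected payoff from C is 11p + 7(1−p); from D it is 12p + 5(1−p).
Setting these equal: 4p + 7 = 7p + 5, so p = 2/3.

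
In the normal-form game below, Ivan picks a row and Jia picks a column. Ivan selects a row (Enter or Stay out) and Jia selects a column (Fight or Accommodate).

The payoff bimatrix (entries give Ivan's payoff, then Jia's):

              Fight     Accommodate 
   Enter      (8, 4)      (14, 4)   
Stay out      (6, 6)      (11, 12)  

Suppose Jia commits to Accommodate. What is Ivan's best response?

Enter

Against Accommodate, Ivan earns 14 from Enter and 11 from Stay out.
So Enter is the best response.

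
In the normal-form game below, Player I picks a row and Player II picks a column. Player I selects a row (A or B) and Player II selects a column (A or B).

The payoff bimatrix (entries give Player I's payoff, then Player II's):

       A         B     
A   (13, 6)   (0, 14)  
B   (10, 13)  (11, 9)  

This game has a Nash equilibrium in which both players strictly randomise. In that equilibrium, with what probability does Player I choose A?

1/3

Let r be the probability that Player I plays A. In a completely mixed equilibrium, Player II must be indifferent between A and B.
Player II's expected payoff from A is 6r + 13(1−r); from B it is 14r + 9(1−r).
Setting these equal: −7r + 13 = 5r + 9, so r = 1/3.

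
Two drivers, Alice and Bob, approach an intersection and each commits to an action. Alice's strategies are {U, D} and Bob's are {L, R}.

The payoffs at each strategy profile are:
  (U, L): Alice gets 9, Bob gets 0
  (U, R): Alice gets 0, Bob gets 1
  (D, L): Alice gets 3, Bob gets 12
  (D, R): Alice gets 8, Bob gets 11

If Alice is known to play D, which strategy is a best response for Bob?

Against D, Bob earns 12 from L and 11 from R.
So L is the best response.

L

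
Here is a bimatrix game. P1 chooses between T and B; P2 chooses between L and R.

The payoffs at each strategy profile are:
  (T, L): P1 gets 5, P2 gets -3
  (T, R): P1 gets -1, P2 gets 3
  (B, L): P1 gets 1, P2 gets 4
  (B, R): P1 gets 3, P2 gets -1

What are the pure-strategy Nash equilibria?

(T, L): P2 prefers R (3 > -3) — not an equilibrium.
(T, R): P1 prefers B (3 > -1) — not an equilibrium.
(B, L): P1 prefers T (5 > 1) — not an equilibrium.
(B, R): P2 prefers L (4 > -1) — not an equilibrium.

none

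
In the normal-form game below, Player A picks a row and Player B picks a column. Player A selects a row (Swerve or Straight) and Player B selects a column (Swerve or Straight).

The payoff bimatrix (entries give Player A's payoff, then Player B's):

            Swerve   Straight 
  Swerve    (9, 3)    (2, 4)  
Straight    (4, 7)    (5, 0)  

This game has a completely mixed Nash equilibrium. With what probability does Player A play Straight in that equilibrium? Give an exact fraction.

Let r be the probability that Player A plays Swerve. In a completely mixed equilibrium, Player B must be indifferent between Swerve and Straight.
Player B's expected payoff from Swerve is 3r + 7(1−r); from Straight it is 4r.
Setting these equal: −4r + 7 = 4r, so r = 7/8.
Therefore Player A plays Straight with probability 1 − 7/8 = 1/8.

1/8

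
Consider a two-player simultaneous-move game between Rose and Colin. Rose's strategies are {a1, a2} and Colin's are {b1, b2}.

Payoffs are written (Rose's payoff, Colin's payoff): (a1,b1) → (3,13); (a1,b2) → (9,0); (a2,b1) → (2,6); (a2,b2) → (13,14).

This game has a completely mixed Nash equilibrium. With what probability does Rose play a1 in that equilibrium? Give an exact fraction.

8/21

Let x be the probability that Rose plays a1. In a completely mixed equilibrium, Colin must be indifferent between b1 and b2.
Colin's expected payoff from b1 is 13x + 6(1−x); from b2 it is 14(1−x).
Setting these equal: 7x + 6 = −14x + 14, so x = 8/21.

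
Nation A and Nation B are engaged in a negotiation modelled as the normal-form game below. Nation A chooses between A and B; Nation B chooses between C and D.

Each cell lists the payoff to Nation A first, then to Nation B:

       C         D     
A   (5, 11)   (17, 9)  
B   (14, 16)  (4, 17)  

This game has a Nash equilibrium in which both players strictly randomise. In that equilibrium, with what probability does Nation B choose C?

13/22

Let c be the probability that Nation B plays C. In a completely mixed equilibrium, Nation A must be indifferent between A and B.
Nation A's expected payoff from A is 5c + 17(1−c); from B it is 14c + 4(1−c).
Setting these equal: −12c + 17 = 10c + 4, so c = 13/22.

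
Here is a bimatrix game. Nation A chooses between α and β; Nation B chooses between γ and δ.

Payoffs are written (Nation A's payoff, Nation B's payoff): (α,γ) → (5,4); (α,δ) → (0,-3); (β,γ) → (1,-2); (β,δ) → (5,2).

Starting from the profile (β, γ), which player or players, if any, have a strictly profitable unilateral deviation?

Nation A at (β, γ) earns 1; deviating to α yields 5 — a strict improvement.
Nation B earns -2; deviating to δ yields 2 — a strict improvement.
Both Nation A and Nation B have strictly profitable deviations.

Both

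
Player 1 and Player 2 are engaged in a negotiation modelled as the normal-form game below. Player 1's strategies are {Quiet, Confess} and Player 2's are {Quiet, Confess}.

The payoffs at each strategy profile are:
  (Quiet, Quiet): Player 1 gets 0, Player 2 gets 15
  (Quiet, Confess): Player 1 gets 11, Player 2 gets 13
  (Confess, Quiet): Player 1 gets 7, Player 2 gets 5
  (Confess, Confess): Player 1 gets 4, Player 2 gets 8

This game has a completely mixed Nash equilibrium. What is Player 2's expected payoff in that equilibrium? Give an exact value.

First find p, the probability Player 1 plays Quiet, from Player 2's indifference between Quiet and Confess: 15p + 5(1−p) = 13p + 8(1−p), giving p = 3/5.
Since Player 2 is indifferent in equilibrium, Player 2's expected payoff equals the payoff from either column against (3/5, 2/5). Using Quiet: 15(3/5) + 5(2/5) = 11.

11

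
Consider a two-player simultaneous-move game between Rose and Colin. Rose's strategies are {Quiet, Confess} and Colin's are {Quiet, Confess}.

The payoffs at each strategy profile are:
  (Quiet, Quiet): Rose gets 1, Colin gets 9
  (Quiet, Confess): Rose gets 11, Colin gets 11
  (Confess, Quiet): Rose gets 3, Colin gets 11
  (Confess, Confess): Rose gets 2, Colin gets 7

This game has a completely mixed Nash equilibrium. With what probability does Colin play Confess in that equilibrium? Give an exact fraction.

Let c be the probability that Colin plays Quiet. In a completely mixed equilibrium, Rose must be indifferent between Quiet and Confess.
Rose's expected payoff from Quiet is c + 11(1−c); from Confess it is 3c + 2(1−c).
Setting these equal: −10c + 11 = c + 2, so c = 9/11.
Therefore Colin plays Confess with probability 1 − 9/11 = 2/11.

2/11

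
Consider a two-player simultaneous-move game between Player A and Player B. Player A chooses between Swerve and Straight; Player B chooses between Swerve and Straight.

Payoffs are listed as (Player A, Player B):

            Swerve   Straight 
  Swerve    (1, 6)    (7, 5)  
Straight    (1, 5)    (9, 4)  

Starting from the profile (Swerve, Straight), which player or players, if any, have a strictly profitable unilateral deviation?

Both

Player A at (Swerve, Straight) earns 7; deviating to Straight yields 9 — a strict improvement.
Player B earns 5; deviating to Swerve yields 6 — a strict improvement.
Both Player A and Player B have strictly profitable deviations.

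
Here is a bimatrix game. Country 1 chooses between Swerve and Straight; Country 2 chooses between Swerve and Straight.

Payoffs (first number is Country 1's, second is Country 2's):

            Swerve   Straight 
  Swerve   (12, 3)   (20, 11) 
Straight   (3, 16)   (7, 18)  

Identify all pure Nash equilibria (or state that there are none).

(Swerve, Swerve): Country 2 prefers Straight (11 > 3) — not an equilibrium.
(Swerve, Straight): Country 1 gets 20 ≥ 7 from Straight, and Country 2 gets 11 ≥ 3 from Swerve — Nash equilibrium.
(Straight, Swerve): Country 1 prefers Swerve (12 > 3); Country 2 prefers Straight (18 > 16) — not an equilibrium.
(Straight, Straight): Country 1 prefers Swerve (20 > 7) — not an equilibrium.

(Swerve, Straight)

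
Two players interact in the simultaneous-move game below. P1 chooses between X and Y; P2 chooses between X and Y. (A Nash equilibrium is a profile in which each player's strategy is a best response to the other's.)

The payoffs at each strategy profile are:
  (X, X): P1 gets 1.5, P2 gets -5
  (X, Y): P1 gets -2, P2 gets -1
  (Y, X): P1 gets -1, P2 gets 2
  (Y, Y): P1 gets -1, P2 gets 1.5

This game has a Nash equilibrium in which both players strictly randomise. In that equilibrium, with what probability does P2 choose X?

Let q be the probability that P2 plays X. In a completely mixed equilibrium, P1 must be indifferent between X and Y.
P1's expected payoff from X is 1.5q − 2(1−q); from Y it is −q − (1−q).
Setting these equal: 3.5q − 2 = -1, so q = 2/7.

2/7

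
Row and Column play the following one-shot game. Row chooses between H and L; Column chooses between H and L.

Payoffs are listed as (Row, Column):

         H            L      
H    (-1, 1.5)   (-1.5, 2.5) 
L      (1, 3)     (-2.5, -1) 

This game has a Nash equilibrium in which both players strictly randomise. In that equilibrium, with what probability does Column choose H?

1/3

Let q be the probability that Column plays H. In a completely mixed equilibrium, Row must be indifferent between H and L.
Row's expected payoff from H is −q − 1.5(1−q); from L it is q − 2.5(1−q).
Setting these equal: 0.5q − 1.5 = 3.5q − 2.5, so q = 1/3.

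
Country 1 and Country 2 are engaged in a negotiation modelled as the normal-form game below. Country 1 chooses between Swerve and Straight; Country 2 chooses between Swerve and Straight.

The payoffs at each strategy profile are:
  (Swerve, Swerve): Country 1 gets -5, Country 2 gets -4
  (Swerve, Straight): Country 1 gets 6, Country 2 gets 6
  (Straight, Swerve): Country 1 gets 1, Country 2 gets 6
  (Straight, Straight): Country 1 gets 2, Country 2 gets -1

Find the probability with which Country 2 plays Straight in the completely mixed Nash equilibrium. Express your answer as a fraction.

3/5

Let y be the probability that Country 2 plays Swerve. In a completely mixed equilibrium, Country 1 must be indifferent between Swerve and Straight.
Country 1's expected payoff from Swerve is −5y + 6(1−y); from Straight it is y + 2(1−y).
Setting these equal: −11y + 6 = −y + 2, so y = 2/5.
Therefore Country 2 plays Straight with probability 1 − 2/5 = 3/5.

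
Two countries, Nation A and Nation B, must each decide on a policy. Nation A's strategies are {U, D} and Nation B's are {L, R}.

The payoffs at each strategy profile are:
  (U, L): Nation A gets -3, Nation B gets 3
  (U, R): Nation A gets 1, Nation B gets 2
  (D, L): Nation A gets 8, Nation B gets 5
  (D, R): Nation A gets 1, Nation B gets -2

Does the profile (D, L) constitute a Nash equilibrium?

At (D, L), Nation A earns 8; switching to U would give -3, so Nation A has no profitable deviation.
Nation B earns 5; switching to R would give -2, so Nation B has no profitable deviation.
Neither player can gain by a unilateral deviation, so this profile is a Nash equilibrium.

Yes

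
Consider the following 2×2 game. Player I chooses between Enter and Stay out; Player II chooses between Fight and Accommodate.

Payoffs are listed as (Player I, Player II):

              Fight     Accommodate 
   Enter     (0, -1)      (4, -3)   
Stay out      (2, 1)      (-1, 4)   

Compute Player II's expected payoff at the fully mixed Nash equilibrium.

-1/5

First find p, the probability Player I plays Enter, from Player II's indifference between Fight and Accommodate: −p + (1−p) = −3p + 4(1−p), giving p = 3/5.
Since Player II is indifferent in equilibrium, Player II's expected payoff equals the payoff from either column against (3/5, 2/5). Using Fight: −(3/5) + (2/5) = -1/5.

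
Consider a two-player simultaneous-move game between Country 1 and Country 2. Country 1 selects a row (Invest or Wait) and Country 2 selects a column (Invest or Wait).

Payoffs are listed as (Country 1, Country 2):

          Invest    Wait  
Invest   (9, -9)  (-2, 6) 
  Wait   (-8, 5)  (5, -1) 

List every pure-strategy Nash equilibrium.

none

(Invest, Invest): Country 2 prefers Wait (6 > -9) — not an equilibrium.
(Invest, Wait): Country 1 prefers Wait (5 > -2) — not an equilibrium.
(Wait, Invest): Country 1 prefers Invest (9 > -8) — not an equilibrium.
(Wait, Wait): Country 2 prefers Invest (5 > -1) — not an equilibrium.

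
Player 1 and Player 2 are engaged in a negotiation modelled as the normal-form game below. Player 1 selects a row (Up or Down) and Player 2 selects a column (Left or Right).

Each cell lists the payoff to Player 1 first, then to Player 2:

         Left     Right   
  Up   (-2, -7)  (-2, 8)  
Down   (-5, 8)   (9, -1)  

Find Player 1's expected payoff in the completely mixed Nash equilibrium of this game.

-2

First find y, the probability Player 2 plays Left, from Player 1's indifference between Up and Down: −2y − 2(1−y) = −5y + 9(1−y), giving y = 11/14.
Since Player 1 is indifferent in equilibrium, Player 1's expected payoff equals the payoff from either row against (11/14, 3/14). Using Up: −2(11/14) − 2(3/14) = -2.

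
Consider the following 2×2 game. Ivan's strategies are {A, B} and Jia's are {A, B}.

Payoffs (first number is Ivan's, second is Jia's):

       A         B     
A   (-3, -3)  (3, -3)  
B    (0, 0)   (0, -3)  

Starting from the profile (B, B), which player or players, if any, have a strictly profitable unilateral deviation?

Both

Ivan at (B, B) earns 0; deviating to A yields 3 — a strict improvement.
Jia earns -3; deviating to A yields 0 — a strict improvement.
Both Ivan and Jia have strictly profitable deviations.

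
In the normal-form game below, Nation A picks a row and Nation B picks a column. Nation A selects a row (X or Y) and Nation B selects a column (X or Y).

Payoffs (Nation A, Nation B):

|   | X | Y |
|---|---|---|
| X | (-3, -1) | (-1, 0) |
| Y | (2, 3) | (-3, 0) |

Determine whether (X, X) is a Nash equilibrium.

At (X, X), Nation A earns -3; switching to Y would give 2, so Nation A would deviate.
Nation B earns -1; switching to Y would give 0, so Nation B would deviate.
Since at least one player can profitably deviate, this is not a Nash equilibrium.

No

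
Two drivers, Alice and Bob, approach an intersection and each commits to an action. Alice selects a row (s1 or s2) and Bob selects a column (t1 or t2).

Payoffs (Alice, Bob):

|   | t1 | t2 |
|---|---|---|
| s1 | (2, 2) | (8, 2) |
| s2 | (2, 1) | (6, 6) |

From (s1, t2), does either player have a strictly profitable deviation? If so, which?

Neither

Alice at (s1, t2) earns 8; deviating to s2 yields 6 — not better.
Bob earns 2; deviating to t1 yields 2 — not better.
Neither player can strictly improve; the profile is a Nash equilibrium.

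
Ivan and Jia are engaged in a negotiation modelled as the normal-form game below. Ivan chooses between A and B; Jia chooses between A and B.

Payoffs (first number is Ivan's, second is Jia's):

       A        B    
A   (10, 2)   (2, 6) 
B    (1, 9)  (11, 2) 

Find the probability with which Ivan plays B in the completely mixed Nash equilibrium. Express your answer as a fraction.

4/11

Let r be the probability that Ivan plays A. In a completely mixed equilibrium, Jia must be indifferent between A and B.
Jia's expected payoff from A is 2r + 9(1−r); from B it is 6r + 2(1−r).
Setting these equal: −7r + 9 = 4r + 2, so r = 7/11.
Therefore Ivan plays B with probability 1 − 7/11 = 4/11.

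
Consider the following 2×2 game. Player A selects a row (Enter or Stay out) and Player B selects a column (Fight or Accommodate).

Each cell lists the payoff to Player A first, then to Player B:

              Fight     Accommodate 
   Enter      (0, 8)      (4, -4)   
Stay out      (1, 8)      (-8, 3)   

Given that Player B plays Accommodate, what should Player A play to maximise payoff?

Enter

Against Accommodate, Player A earns 4 from Enter and -8 from Stay out.
So Enter is the best response.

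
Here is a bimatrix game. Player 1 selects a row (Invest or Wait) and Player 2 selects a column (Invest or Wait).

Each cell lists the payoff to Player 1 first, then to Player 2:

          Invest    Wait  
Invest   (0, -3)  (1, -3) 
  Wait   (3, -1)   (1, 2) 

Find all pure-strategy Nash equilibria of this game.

(Invest, Wait) and (Wait, Wait)

(Invest, Invest): Player 1 prefers Wait (3 > 0) — not an equilibrium.
(Invest, Wait): Player 1 gets 1 ≥ 1 from Wait, and Player 2 gets -3 ≥ -3 from Invest — Nash equilibrium.
(Wait, Invest): Player 2 prefers Wait (2 > -1) — not an equilibrium.
(Wait, Wait): Player 1 gets 1 ≥ 1 from Invest, and Player 2 gets 2 ≥ -1 from Invest — Nash equilibrium.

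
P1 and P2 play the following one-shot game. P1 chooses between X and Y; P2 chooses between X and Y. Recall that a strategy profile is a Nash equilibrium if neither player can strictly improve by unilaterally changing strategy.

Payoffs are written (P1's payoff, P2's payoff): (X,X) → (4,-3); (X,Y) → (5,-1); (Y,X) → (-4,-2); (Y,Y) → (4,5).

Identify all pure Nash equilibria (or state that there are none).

(X, X): P2 prefers Y (-1 > -3) — not an equilibrium.
(X, Y): P1 gets 5 ≥ 4 from Y, and P2 gets -1 ≥ -3 from X — Nash equilibrium.
(Y, X): P1 prefers X (4 > -4); P2 prefers Y (5 > -2) — not an equilibrium.
(Y, Y): P1 prefers X (5 > 4) — not an equilibrium.

(X, Y)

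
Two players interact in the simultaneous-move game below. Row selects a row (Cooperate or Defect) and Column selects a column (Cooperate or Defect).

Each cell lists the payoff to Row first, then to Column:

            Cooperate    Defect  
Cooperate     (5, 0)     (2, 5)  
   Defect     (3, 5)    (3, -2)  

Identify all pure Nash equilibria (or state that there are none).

(Cooperate, Cooperate): Column prefers Defect (5 > 0) — not an equilibrium.
(Cooperate, Defect): Row prefers Defect (3 > 2) — not an equilibrium.
(Defect, Cooperate): Row prefers Cooperate (5 > 3) — not an equilibrium.
(Defect, Defect): Column prefers Cooperate (5 > -2) — not an equilibrium.

none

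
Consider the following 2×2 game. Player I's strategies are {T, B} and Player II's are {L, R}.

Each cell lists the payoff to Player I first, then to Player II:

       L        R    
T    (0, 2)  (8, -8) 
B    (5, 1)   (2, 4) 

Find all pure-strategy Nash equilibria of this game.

(T, L): Player I prefers B (5 > 0) — not an equilibrium.
(T, R): Player II prefers L (2 > -8) — not an equilibrium.
(B, L): Player II prefers R (4 > 1) — not an equilibrium.
(B, R): Player I prefers T (8 > 2) — not an equilibrium.

none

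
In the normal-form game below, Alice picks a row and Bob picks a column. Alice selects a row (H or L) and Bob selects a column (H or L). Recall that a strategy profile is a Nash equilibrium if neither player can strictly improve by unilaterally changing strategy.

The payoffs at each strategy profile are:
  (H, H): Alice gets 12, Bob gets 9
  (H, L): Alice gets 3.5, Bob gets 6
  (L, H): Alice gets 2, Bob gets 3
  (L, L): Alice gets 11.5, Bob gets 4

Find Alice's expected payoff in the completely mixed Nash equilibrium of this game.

131/18

First find y, the probability Bob plays H, from Alice's indifference between H and L: 12y + 3.5(1−y) = 2y + 11.5(1−y), giving y = 4/9.
Since Alice is indifferent in equilibrium, Alice's expected payoff equals the payoff from either row against (4/9, 5/9). Using H: 12(4/9) + 3.5(5/9) = 131/18.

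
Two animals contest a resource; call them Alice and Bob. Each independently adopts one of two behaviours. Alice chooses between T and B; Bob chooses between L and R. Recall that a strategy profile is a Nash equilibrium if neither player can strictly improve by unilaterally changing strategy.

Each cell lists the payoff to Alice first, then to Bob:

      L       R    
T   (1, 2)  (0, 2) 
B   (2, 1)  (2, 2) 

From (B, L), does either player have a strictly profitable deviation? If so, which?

Alice at (B, L) earns 2; deviating to T yields 1 — not better.
Bob earns 1; deviating to R yields 2 — a strict improvement.
Only Bob has a strictly profitable deviation.

Bob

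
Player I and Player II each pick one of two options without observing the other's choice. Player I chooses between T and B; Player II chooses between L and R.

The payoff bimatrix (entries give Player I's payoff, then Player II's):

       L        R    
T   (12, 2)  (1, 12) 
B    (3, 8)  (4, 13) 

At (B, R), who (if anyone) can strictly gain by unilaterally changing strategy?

Neither

Player I at (B, R) earns 4; deviating to T yields 1 — not better.
Player II earns 13; deviating to L yields 8 — not better.
Neither player can strictly improve; the profile is a Nash equilibrium.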